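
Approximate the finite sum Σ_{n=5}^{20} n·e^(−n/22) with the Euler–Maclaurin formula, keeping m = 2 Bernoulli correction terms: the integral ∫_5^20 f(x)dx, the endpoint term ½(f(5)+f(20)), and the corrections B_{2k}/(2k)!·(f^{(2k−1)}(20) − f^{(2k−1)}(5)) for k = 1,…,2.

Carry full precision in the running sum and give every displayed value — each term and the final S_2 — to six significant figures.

S_2 ≈ 106.944

Integral: ∫_5^20 x·e^(−x/22) dx = 100.971.
Endpoint term: (f(5) + f(20))/2 = (3.98352 + 8.05781)/2 = 6.02066.
So far: 106.992.
Order-1 term: 1/12 · (0.0366264 − 0.615634) = -0.0482507.
Partial sum through k=1: 106.944.
Order-2 term: −1/720 · (0.00174051 − 0.00456414) = 3.92170e-06.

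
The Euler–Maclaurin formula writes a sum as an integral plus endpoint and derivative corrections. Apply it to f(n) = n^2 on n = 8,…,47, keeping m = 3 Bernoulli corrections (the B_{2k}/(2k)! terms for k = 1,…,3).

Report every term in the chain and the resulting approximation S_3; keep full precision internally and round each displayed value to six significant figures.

S_3 ≈ 35580.0

∫_8^47 x^2 dx evaluates to 34437.0.
Endpoint term: (f(8) + f(47))/2 = (64.0000 + 2209.00)/2 = 1136.50.
Running total after boundary: 35573.5.
Order-1 term: 1/12 · (94.0000 − 16.0000) = 6.50000.
Partial sum through k=1: 35580.0.
Order-2 term: −1/720 · (0.00000 − 0.00000) = 0.00000.
Partial sum through k=2: 35580.0.
Order-3 term: 1/30240 · (0.00000 − 0.00000) = 0.00000.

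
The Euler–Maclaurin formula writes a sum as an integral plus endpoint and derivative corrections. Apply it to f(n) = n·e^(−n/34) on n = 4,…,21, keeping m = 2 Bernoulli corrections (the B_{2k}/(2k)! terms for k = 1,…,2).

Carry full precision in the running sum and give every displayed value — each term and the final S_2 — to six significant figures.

The integral term ∫_4^21 x·e^(−x/34) dx = 140.275.
Boundary: ½(f(4) + f(21)) = ½(3.55604 + 11.3234) = 7.43974.
Running total after boundary: 147.715.
Order-1 term: 1/12 · (0.206169 − 0.784420) = -0.0481876.
Partial sum through k=1: 147.666.
Order-2 term: −1/720 · (0.00111124 − 0.00221664) = 1.53528e-06.

S_2 ≈ 147.666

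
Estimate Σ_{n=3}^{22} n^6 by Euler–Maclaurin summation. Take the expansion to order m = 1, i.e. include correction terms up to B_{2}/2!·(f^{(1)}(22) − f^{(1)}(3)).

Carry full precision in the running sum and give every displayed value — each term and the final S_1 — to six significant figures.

∫_3^22 x^6 dx evaluates to 3.56337e+08.
Boundary: ½(f(3) + f(22)) = ½(729.000 + 1.13380e+08) = 5.66903e+07.
Integral + boundary = 4.13027e+08.
k=1: B_{2}/(2)! × [f^{(1)}(22) − f^{(1)}(3)] = 1/12 × (3.09218e+07 − 1458.00) = 2.57669e+06.

S_1 ≈ 4.15604e+08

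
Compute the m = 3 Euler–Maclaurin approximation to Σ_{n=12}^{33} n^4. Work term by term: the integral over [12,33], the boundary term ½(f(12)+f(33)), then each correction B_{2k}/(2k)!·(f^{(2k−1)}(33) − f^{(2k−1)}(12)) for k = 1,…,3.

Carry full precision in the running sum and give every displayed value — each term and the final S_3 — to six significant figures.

S_3 ≈ 8.39204e+06

Integral: ∫_12^33 x^4 dx = 7.77731e+06.
Boundary: ½(f(12) + f(33)) = ½(20736.0 + 1.18592e+06) = 603328.
Running total after boundary: 8.38064e+06.
k=1: B_{2}/(2)! × [f^{(1)}(33) − f^{(1)}(12)] = 1/12 × (143748 − 6912.00) = 11403.0.
After k=1: 8.39204e+06.
k=2: B_{4}/(4)! × [f^{(3)}(33) − f^{(3)}(12)] = −1/720 × (792.000 − 288.000) = -0.700000.
After k=2: 8.39204e+06.
k=3: B_{6}/(6)! × [f^{(5)}(33) − f^{(5)}(12)] = 1/30240 × (0.00000 − 0.00000) = 0.00000.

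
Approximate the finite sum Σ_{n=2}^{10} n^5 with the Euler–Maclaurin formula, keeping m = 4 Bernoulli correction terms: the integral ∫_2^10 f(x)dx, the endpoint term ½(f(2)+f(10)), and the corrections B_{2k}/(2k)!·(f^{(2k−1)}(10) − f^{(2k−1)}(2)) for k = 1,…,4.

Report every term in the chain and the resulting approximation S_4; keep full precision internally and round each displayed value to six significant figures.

S_4 ≈ 220824

Integral: ∫_2^10 x^5 dx = 166656.
½[f(2) + f(10)] = ½[32.0000 + 100000] = 50016.0.
Running total after boundary: 216672.
Correction k=1: B_{2}/2! · (f^{(1)}(10) − f^{(1)}(2)) = 1/12 · (50000.0 − 80.0000) = 4160.00.
After k=1: 220832.
Correction k=2: B_{4}/4! · (f^{(3)}(10) − f^{(3)}(2)) = −1/720 · (6000.00 − 240.000) = -8.00000.
After k=2: 220824.
Correction k=3: B_{6}/6! · (f^{(5)}(10) − f^{(5)}(2)) = 1/30240 · (120.000 − 120.000) = 0.00000.
After k=3: 220824.
Correction k=4: B_{8}/8! · (f^{(7)}(10) − f^{(7)}(2)) = −1/1209600 · (0.00000 − 0.00000) = 0.00000.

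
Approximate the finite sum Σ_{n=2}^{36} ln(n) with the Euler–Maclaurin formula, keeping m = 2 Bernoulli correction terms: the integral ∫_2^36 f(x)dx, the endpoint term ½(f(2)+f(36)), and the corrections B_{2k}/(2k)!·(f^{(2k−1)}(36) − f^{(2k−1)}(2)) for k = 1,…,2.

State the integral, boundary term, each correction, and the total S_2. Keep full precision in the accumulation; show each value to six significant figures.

Integral: ∫_2^36 ln(x) dx = 93.6204.
Boundary: ½(f(2) + f(36)) = ½(0.693147 + 3.58352) = 2.13833.
Running total after boundary: 95.7587.
Correction k=1: B_{2}/2! · (f^{(1)}(36) − f^{(1)}(2)) = 1/12 · (0.0277778 − 0.500000) = -0.0393519.
After k=1: 95.7194.
Correction k=2: B_{4}/4! · (f^{(3)}(36) − f^{(3)}(2)) = −1/720 · (4.28669e-05 − 0.250000) = 0.000347163.

S_2 ≈ 95.7197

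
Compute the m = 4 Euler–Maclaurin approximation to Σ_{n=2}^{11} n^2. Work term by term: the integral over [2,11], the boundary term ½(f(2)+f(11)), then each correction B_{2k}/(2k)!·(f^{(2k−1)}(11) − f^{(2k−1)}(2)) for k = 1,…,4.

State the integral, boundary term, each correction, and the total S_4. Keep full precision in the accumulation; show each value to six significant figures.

The integral term ∫_2^11 x^2 dx = 441.000.
Boundary: ½(f(2) + f(11)) = ½(4.00000 + 121.000) = 62.5000.
So far: 503.500.
k=1: B_{2}/(2)! × [f^{(1)}(11) − f^{(1)}(2)] = 1/12 × (22.0000 − 4.00000) = 1.50000.
Running total after k=1: 505.000.
k=2: B_{4}/(4)! × [f^{(3)}(11) − f^{(3)}(2)] = −1/720 × (0.00000 − 0.00000) = 0.00000.
Running total after k=2: 505.000.
k=3: B_{6}/(6)! × [f^{(5)}(11) − f^{(5)}(2)] = 1/30240 × (0.00000 − 0.00000) = 0.00000.
Running total after k=3: 505.000.
k=4: B_{8}/(8)! × [f^{(7)}(11) − f^{(7)}(2)] = −1/1209600 × (0.00000 − 0.00000) = 0.00000.

S_4 ≈ 505.000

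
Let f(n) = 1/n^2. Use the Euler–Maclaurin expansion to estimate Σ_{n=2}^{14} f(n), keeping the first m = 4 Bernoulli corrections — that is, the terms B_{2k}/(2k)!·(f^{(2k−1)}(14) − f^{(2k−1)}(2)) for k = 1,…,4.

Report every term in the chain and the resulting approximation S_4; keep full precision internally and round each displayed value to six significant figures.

Integral: ∫_2^14 1/x^2 dx = 0.428571.
½[f(2) + f(14)] = ½[0.250000 + 0.00510204] = 0.127551.
Running total after boundary: 0.556122.
Correction k=1: B_{2}/2! · (f^{(1)}(14) − f^{(1)}(2)) = 1/12 · (-0.000728863 − (-0.250000)) = 0.0207726.
After k=1: 0.576895.
Correction k=2: B_{4}/4! · (f^{(3)}(14) − f^{(3)}(2)) = −1/720 · (-4.46243e-05 − (-0.750000)) = -0.00104160.
After k=2: 0.575853.
Correction k=3: B_{6}/6! · (f^{(5)}(14) − f^{(5)}(2)) = 1/30240 · (-6.83024e-06 − (-5.62500)) = 0.000186012.
After k=3: 0.576039.
Correction k=4: B_{8}/8! · (f^{(7)}(14) − f^{(7)}(2)) = −1/1209600 · (-1.95150e-06 − (-78.7500)) = -6.51042e-05.

S_4 ≈ 0.575974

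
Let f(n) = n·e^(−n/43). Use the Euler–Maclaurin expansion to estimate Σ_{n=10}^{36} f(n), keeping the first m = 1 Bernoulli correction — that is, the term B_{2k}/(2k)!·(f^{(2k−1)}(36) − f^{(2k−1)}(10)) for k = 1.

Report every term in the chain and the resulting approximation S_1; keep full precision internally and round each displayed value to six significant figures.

∫_10^36 x·e^(−x/43) dx evaluates to 335.497.
Endpoint term: (f(10) + f(36))/2 = (7.92504 + 15.5850)/2 = 11.7550.
Running total after boundary: 347.252.
Correction k=1: B_{2}/2! · (f^{(1)}(36) − f^{(1)}(10)) = 1/12 · (0.0704749 − 0.608200) = -0.0448105.

S_1 ≈ 347.207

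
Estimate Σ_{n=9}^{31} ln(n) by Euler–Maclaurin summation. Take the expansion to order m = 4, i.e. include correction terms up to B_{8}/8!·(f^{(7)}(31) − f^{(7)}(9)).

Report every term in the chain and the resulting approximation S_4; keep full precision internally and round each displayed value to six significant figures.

S_4 ≈ 67.4876

∫_9^31 ln(x) dx evaluates to 64.6786.
½[f(9) + f(31)] = ½[2.19722 + 3.43399] = 2.81561.
Running total after boundary: 67.4942.
k=1: B_{2}/(2)! × [f^{(1)}(31) − f^{(1)}(9)] = 1/12 × (0.0322581 − 0.111111) = -0.00657109.
After k=1: 67.4876.
k=2: B_{4}/(4)! × [f^{(3)}(31) − f^{(3)}(9)] = −1/720 × (6.71344e-05 − 0.00274348) = 3.71715e-06.
After k=2: 67.4876.
k=3: B_{6}/(6)! × [f^{(5)}(31) − f^{(5)}(9)] = 1/30240 × (8.38306e-07 − 0.000406442) = -1.34128e-08.
After k=3: 67.4876.
k=4: B_{8}/(8)! × [f^{(7)}(31) − f^{(7)}(9)] = −1/1209600 × (2.61698e-08 − 0.000150534) = 1.24428e-10.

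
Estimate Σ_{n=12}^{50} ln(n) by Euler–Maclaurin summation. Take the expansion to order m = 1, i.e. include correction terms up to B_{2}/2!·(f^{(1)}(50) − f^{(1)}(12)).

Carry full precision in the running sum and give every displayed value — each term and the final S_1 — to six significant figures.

∫_12^50 ln(x) dx evaluates to 127.782.
Boundary: ½(f(12) + f(50)) = ½(2.48491 + 3.91202) = 3.19846.
Running total after boundary: 130.981.
Correction k=1: B_{2}/2! · (f^{(1)}(50) − f^{(1)}(12)) = 1/12 · (0.0200000 − 0.0833333) = -0.00527778.

S_1 ≈ 130.975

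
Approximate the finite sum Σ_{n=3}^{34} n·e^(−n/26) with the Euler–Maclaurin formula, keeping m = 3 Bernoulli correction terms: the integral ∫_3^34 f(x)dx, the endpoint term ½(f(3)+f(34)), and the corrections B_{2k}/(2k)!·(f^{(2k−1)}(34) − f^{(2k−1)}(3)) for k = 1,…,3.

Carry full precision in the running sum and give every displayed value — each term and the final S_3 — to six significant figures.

S_3 ≈ 255.801

The integral term ∫_3^34 x·e^(−x/26) dx = 249.940.
Endpoint term: (f(3) + f(34))/2 = (2.67307 + 9.19508)/2 = 5.93407.
So far: 255.874.
Order-1 term: 1/12 · (-0.0832134 − 0.788213) = -0.0726189.
Running total after k=1: 255.801.
Order-2 term: −1/720 · (0.000677032 − 0.00380216) = 4.34045e-06.
Running total after k=2: 255.801.
Order-3 term: 1/30240 · (2.18515e-06 − 9.52415e-06) = -2.42692e-10.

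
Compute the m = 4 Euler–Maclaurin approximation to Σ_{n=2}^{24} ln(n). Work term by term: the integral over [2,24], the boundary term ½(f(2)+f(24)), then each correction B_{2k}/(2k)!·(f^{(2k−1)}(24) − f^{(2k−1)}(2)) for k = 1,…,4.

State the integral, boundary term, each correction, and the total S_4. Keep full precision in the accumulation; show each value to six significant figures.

The integral term ∫_2^24 ln(x) dx = 52.8870.
½[f(2) + f(24)] = ½[0.693147 + 3.17805] = 1.93560.
So far: 54.8226.
k=1: B_{2}/(2)! × [f^{(1)}(24) − f^{(1)}(2)] = 1/12 × (0.0416667 − 0.500000) = -0.0381944.
Running total after k=1: 54.7844.
k=2: B_{4}/(4)! × [f^{(3)}(24) − f^{(3)}(2)] = −1/720 × (0.000144676 − 0.250000) = 0.000347021.
Running total after k=2: 54.7848.
k=3: B_{6}/(6)! × [f^{(5)}(24) − f^{(5)}(2)] = 1/30240 × (3.01408e-06 − 0.750000) = -2.48015e-05.
Running total after k=3: 54.7847.
k=4: B_{8}/(8)! × [f^{(7)}(24) − f^{(7)}(2)] = −1/1209600 × (1.56983e-07 − 5.62500) = 4.65030e-06.

S_4 ≈ 54.7847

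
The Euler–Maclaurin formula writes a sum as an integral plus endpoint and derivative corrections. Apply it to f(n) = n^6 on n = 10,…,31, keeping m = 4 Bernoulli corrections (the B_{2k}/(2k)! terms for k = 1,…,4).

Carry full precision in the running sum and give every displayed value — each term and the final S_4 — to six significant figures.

∫_10^31 x^6 dx evaluates to 3.92894e+09.
Endpoint term: (f(10) + f(31))/2 = (1.00000e+06 + 8.87504e+08)/2 = 4.44252e+08.
Integral + boundary = 4.37320e+09.
Correction k=1: B_{2}/2! · (f^{(1)}(31) − f^{(1)}(10)) = 1/12 · (1.71775e+08 − 600000) = 1.42646e+07.
Running total after k=1: 4.38746e+09.
Correction k=2: B_{4}/4! · (f^{(3)}(31) − f^{(3)}(10)) = −1/720 · (3.57492e+06 − 120000) = -4798.50.
Running total after k=2: 4.38746e+09.
Correction k=3: B_{6}/6! · (f^{(5)}(31) − f^{(5)}(10)) = 1/30240 · (22320.0 − 7200.00) = 0.500000.
Running total after k=3: 4.38746e+09.
Correction k=4: B_{8}/8! · (f^{(7)}(31) − f^{(7)}(10)) = −1/1209600 · (0.00000 − 0.00000) = 0.00000.

S_4 ≈ 4.38746e+09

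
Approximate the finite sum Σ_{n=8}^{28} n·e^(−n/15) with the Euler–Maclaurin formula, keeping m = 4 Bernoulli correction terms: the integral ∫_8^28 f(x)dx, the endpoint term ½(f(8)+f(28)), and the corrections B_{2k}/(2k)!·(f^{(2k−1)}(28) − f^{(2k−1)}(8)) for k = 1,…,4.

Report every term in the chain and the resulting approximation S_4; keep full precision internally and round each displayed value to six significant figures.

S_4 ≈ 107.129

The integral term ∫_8^28 x·e^(−x/15) dx = 102.651.
Endpoint term: (f(8) + f(28))/2 = (4.69317 + 4.32987)/2 = 4.51152.
Integral + boundary = 107.163.
k=1: B_{2}/(2)! × [f^{(1)}(28) − f^{(1)}(8)] = 1/12 × (-0.134020 − 0.273768) = -0.0339823.
After k=1: 107.129.
k=2: B_{4}/(4)! × [f^{(3)}(28) − f^{(3)}(8)] = −1/720 × (0.000778919 − 0.00643138) = 7.85064e-06.
After k=2: 107.129.
k=3: B_{6}/(6)! × [f^{(5)}(28) − f^{(5)}(8)] = 1/30240 × (9.57103e-06 − 5.17601e-05) = -1.39514e-09.
After k=3: 107.129.
k=4: B_{8}/(8)! × [f^{(7)}(28) − f^{(7)}(8)] = −1/1209600 × (6.96897e-08 − 3.33050e-07) = 2.17725e-13.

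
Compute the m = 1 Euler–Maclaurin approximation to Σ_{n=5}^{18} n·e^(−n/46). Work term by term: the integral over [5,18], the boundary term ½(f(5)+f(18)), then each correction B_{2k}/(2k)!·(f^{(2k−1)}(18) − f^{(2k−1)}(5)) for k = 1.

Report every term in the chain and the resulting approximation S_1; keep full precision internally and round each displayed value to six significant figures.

S_1 ≈ 122.008

Integral: ∫_5^18 x·e^(−x/46) dx = 113.713.
Endpoint term: (f(5) + f(18))/2 = (4.48502 + 12.1711)/2 = 8.32808.
Running total after boundary: 122.041.
k=1: B_{2}/(2)! × [f^{(1)}(18) − f^{(1)}(5)] = 1/12 × (0.411584 − 0.799503) = -0.0323266.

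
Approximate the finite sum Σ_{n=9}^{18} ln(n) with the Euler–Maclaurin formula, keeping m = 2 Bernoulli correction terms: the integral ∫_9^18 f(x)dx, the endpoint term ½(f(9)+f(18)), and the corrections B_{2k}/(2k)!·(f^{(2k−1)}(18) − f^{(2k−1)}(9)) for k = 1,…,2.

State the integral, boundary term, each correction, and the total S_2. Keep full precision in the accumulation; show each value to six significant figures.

S_2 ≈ 25.7908

Integral: ∫_9^18 ln(x) dx = 23.2517.
Endpoint term: (f(9) + f(18))/2 = (2.19722 + 2.89037)/2 = 2.54380.
So far: 25.7955.
k=1: B_{2}/(2)! × [f^{(1)}(18) − f^{(1)}(9)] = 1/12 × (0.0555556 − 0.111111) = -0.00462963.
Partial sum through k=1: 25.7908.
k=2: B_{4}/(4)! × [f^{(3)}(18) − f^{(3)}(9)] = −1/720 × (0.000342936 − 0.00274348) = 3.33410e-06.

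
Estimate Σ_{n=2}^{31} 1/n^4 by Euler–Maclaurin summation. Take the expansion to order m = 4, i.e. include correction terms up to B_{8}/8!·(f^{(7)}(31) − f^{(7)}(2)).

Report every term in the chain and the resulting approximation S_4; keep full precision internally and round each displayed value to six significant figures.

∫_2^31 1/x^4 dx evaluates to 0.0416555.
Boundary: ½(f(2) + f(31)) = ½(0.0625000 + 1.08281e-06) = 0.0312505.
So far: 0.0729060.
k=1: B_{2}/(2)! × [f^{(1)}(31) − f^{(1)}(2)] = 1/12 × (-1.39718e-07 − (-0.125000)) = 0.0104167.
Partial sum through k=1: 0.0833227.
k=2: B_{4}/(4)! × [f^{(3)}(31) − f^{(3)}(2)] = −1/720 × (-4.36164e-09 − (-0.937500)) = -0.00130208.
Partial sum through k=2: 0.0820206.
k=3: B_{6}/(6)! × [f^{(5)}(31) − f^{(5)}(2)] = 1/30240 × (-2.54164e-10 − (-13.1250)) = 0.000434028.
Partial sum through k=3: 0.0824546.
k=4: B_{8}/(8)! × [f^{(7)}(31) − f^{(7)}(2)] = −1/1209600 × (-2.38031e-11 − (-295.312)) = -0.000244141.

S_4 ≈ 0.0822105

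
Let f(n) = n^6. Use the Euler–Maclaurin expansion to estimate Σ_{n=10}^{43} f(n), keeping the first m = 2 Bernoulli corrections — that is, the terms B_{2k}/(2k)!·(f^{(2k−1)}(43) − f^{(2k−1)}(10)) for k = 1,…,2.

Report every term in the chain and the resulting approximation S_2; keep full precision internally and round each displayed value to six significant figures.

Integral: ∫_10^43 x^6 dx = 3.88298e+10.
½[f(10) + f(43)] = ½[1.00000e+06 + 6.32136e+09] = 3.16118e+09.
Running total after boundary: 4.19910e+10.
k=1: B_{2}/(2)! × [f^{(1)}(43) − f^{(1)}(10)] = 1/12 × (8.82051e+08 − 600000) = 7.34542e+07.
After k=1: 4.20644e+10.
k=2: B_{4}/(4)! × [f^{(3)}(43) − f^{(3)}(10)] = −1/720 × (9.54084e+06 − 120000) = -13084.5.

S_2 ≈ 4.20644e+10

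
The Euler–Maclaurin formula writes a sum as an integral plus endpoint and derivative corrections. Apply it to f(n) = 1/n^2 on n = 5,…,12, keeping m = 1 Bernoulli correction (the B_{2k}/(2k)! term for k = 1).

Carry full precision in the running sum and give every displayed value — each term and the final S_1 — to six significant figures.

S_1 ≈ 0.141376

The integral term ∫_5^12 1/x^2 dx = 0.116667.
Boundary: ½(f(5) + f(12)) = ½(0.0400000 + 0.00694444) = 0.0234722.
Integral + boundary = 0.140139.
Order-1 term: 1/12 · (-0.00115741 − (-0.0160000)) = 0.00123688.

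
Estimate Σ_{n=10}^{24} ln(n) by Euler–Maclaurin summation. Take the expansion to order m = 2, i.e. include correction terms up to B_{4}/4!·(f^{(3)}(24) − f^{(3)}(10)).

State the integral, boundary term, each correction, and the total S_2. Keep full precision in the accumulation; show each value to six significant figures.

Integral: ∫_10^24 ln(x) dx = 39.2474.
½[f(10) + f(24)] = ½[2.30259 + 3.17805] = 2.74032.
Integral + boundary = 41.9878.
Correction k=1: B_{2}/2! · (f^{(1)}(24) − f^{(1)}(10)) = 1/12 · (0.0416667 − 0.100000) = -0.00486111.
Running total after k=1: 41.9829.
Correction k=2: B_{4}/4! · (f^{(3)}(24) − f^{(3)}(10)) = −1/720 · (0.000144676 − 0.00200000) = 2.57684e-06.

S_2 ≈ 41.9829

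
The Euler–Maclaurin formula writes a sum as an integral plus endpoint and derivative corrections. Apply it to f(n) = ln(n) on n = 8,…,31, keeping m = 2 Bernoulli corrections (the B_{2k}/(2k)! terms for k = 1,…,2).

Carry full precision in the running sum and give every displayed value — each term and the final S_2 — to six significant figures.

S_2 ≈ 69.5671

∫_8^31 ln(x) dx evaluates to 66.8181.
½[f(8) + f(31)] = ½[2.07944 + 3.43399] = 2.75671.
Running total after boundary: 69.5748.
Correction k=1: B_{2}/2! · (f^{(1)}(31) − f^{(1)}(8)) = 1/12 · (0.0322581 − 0.125000) = -0.00772849.
After k=1: 69.5671.
Correction k=2: B_{4}/4! · (f^{(3)}(31) − f^{(3)}(8)) = −1/720 · (6.71344e-05 − 0.00390625) = 5.33211e-06.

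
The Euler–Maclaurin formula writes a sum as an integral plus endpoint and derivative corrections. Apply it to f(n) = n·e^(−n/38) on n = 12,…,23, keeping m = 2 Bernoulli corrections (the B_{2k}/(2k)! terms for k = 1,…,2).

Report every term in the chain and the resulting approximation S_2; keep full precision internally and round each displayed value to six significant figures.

Integral: ∫_12^23 x·e^(−x/38) dx = 120.037.
½[f(12) + f(23)] = ½[8.75056 + 12.5564] = 10.6535.
Running total after boundary: 130.691.
Order-1 term: 1/12 · (0.215499 − 0.498935) = -0.0236197.
Running total after k=1: 130.667.
Order-2 term: −1/720 · (0.000905374 − 0.00135551) = 6.25193e-07.

S_2 ≈ 130.667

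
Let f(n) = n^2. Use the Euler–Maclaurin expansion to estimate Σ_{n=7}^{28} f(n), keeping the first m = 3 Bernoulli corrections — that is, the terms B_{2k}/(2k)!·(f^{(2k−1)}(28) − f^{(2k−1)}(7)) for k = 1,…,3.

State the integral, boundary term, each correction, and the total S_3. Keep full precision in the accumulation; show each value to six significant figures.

Integral: ∫_7^28 x^2 dx = 7203.00.
Endpoint term: (f(7) + f(28))/2 = (49.0000 + 784.000)/2 = 416.500.
Integral + boundary = 7619.50.
Correction k=1: B_{2}/2! · (f^{(1)}(28) − f^{(1)}(7)) = 1/12 · (56.0000 − 14.0000) = 3.50000.
Running total after k=1: 7623.00.
Correction k=2: B_{4}/4! · (f^{(3)}(28) − f^{(3)}(7)) = −1/720 · (0.00000 − 0.00000) = 0.00000.
Running total after k=2: 7623.00.
Correction k=3: B_{6}/6! · (f^{(5)}(28) − f^{(5)}(7)) = 1/30240 · (0.00000 − 0.00000) = 0.00000.

S_3 ≈ 7623.00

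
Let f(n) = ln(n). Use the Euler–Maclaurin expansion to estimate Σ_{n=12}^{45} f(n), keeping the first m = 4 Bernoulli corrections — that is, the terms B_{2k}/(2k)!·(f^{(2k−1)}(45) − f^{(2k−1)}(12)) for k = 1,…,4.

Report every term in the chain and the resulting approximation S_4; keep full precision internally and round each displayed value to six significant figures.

The integral term ∫_12^45 ln(x) dx = 108.481.
Boundary: ½(f(12) + f(45)) = ½(2.48491 + 3.80666) = 3.14578.
Running total after boundary: 111.627.
Order-1 term: 1/12 · (0.0222222 − 0.0833333) = -0.00509259.
After k=1: 111.622.
Order-2 term: −1/720 · (2.19479e-05 − 0.00115741) = 1.57703e-06.
After k=2: 111.622.
Order-3 term: 1/30240 · (1.30061e-07 − 9.64506e-05) = -3.18520e-09.
After k=3: 111.622.
Order-4 term: −1/1209600 · (1.92684e-09 − 2.00939e-05) = 1.66104e-11.

S_4 ≈ 111.622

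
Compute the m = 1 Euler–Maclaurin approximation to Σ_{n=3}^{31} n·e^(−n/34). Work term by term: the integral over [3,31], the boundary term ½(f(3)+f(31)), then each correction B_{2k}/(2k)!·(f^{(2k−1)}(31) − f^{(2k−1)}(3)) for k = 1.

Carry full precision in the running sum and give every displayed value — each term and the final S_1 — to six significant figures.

S_1 ≈ 271.281

The integral term ∫_3^31 x·e^(−x/34) dx = 263.746.
Boundary: ½(f(3) + f(31)) = ½(2.74664 + 12.4562) = 7.60144.
So far: 271.348.
Order-1 term: 1/12 · (0.0354542 − 0.834762) = -0.0666090.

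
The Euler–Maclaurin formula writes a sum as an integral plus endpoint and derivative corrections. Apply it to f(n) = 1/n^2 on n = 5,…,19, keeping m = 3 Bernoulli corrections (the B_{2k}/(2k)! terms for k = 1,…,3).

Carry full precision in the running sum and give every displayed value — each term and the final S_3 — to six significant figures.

S_3 ≈ 0.170052

∫_5^19 1/x^2 dx evaluates to 0.147368.
½[f(5) + f(19)] = ½[0.0400000 + 0.00277008] = 0.0213850.
Running total after boundary: 0.168753.
Order-1 term: 1/12 · (-0.000291588 − (-0.0160000)) = 0.00130903.
Partial sum through k=1: 0.170062.
Order-2 term: −1/720 · (-9.69267e-06 − (-0.00768000)) = -1.06532e-05.
Partial sum through k=2: 0.170052.
Order-3 term: 1/30240 · (-8.05485e-07 − (-0.00921600)) = 3.04735e-07.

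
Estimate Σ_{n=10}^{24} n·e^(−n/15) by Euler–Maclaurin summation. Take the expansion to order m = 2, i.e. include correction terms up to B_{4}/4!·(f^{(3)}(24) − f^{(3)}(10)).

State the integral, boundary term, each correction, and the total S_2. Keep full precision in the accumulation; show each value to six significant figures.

The integral term ∫_10^24 x·e^(−x/15) dx = 74.4220.
Boundary: ½(f(10) + f(24)) = ½(5.13417 + 4.84552) = 4.98984.
Integral + boundary = 79.4118.
Correction k=1: B_{2}/2! · (f^{(1)}(24) − f^{(1)}(10)) = 1/12 · (-0.121138 − 0.171139) = -0.0243564.
Partial sum through k=1: 79.3874.
Correction k=2: B_{4}/4! · (f^{(3)}(24) − f^{(3)}(10)) = −1/720 · (0.00125625 − 0.00532433) = 5.65011e-06.

S_2 ≈ 79.3874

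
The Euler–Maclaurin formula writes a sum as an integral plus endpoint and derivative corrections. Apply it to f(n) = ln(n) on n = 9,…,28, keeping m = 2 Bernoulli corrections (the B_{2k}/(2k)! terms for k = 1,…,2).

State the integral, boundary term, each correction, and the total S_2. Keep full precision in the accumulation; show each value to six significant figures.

S_2 ≈ 57.2851

The integral term ∫_9^28 ln(x) dx = 54.5267.
Endpoint term: (f(9) + f(28))/2 = (2.19722 + 3.33220)/2 = 2.76471.
Integral + boundary = 57.2914.
Correction k=1: B_{2}/2! · (f^{(1)}(28) − f^{(1)}(9)) = 1/12 · (0.0357143 − 0.111111) = -0.00628307.
Partial sum through k=1: 57.2851.
Correction k=2: B_{4}/4! · (f^{(3)}(28) − f^{(3)}(9)) = −1/720 · (9.11079e-05 − 0.00274348) = 3.68386e-06.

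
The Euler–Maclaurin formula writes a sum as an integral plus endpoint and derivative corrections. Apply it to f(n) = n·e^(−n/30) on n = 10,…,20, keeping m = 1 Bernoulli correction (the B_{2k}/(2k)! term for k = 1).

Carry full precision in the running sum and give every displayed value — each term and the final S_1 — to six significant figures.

Integral: ∫_10^20 x·e^(−x/30) dx = 89.7119.
Endpoint term: (f(10) + f(20))/2 = (7.16531 + 10.2683)/2 = 8.71683.
Integral + boundary = 98.4287.
k=1: B_{2}/(2)! × [f^{(1)}(20) − f^{(1)}(10)] = 1/12 × (0.171139 − 0.477688) = -0.0255457.

S_1 ≈ 98.4032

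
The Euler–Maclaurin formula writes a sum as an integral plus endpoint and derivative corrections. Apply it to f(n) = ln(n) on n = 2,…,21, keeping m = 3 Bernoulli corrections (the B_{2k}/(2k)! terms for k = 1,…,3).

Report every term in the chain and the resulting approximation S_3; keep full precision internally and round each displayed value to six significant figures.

S_3 ≈ 45.3801

The integral term ∫_2^21 ln(x) dx = 43.5487.
Endpoint term: (f(2) + f(21))/2 = (0.693147 + 3.04452)/2 = 1.86883.
Running total after boundary: 45.4175.
Order-1 term: 1/12 · (0.0476190 − 0.500000) = -0.0376984.
Running total after k=1: 45.3798.
Order-2 term: −1/720 · (0.000215959 − 0.250000) = 0.000346922.
Running total after k=2: 45.3802.
Order-3 term: 1/30240 · (5.87645e-06 − 0.750000) = -2.48014e-05.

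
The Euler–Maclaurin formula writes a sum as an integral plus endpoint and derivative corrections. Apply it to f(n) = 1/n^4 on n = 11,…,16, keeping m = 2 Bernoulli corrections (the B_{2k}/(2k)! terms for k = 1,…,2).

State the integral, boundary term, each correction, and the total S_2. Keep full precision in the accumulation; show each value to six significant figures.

S_2 ≈ 0.000212582

∫_11^16 1/x^4 dx evaluates to 0.000169058.
½[f(11) + f(16)] = ½[6.83013e-05 + 1.52588e-05] = 4.17801e-05.
So far: 0.000210838.
k=1: B_{2}/(2)! × [f^{(1)}(16) − f^{(1)}(11)] = 1/12 × (-3.81470e-06 − (-2.48369e-05)) = 1.75185e-06.
After k=1: 0.000212590.
k=2: B_{4}/(4)! × [f^{(3)}(16) − f^{(3)}(11)] = −1/720 × (-4.47035e-07 − (-6.15790e-06)) = -7.93175e-09.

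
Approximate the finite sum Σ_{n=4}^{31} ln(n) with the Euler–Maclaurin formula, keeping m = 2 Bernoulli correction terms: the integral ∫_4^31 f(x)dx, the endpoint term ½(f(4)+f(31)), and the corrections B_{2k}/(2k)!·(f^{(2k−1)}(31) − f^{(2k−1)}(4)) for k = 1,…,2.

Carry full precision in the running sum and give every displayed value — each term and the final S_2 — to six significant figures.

The integral term ∫_4^31 ln(x) dx = 73.9084.
Boundary: ½(f(4) + f(31)) = ½(1.38629 + 3.43399) = 2.41014.
Integral + boundary = 76.3186.
Order-1 term: 1/12 · (0.0322581 − 0.250000) = -0.0181452.
Running total after k=1: 76.3004.
Order-2 term: −1/720 · (6.71344e-05 − 0.0312500) = 4.33095e-05.

S_2 ≈ 76.3005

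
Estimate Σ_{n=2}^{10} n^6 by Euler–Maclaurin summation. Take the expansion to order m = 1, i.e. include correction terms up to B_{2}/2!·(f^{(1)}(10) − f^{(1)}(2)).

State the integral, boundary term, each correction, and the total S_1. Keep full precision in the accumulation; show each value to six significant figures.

The integral term ∫_2^10 x^6 dx = 1.42855e+06.
½[f(2) + f(10)] = ½[64.0000 + 1.00000e+06] = 500032.
Integral + boundary = 1.92859e+06.
k=1: B_{2}/(2)! × [f^{(1)}(10) − f^{(1)}(2)] = 1/12 × (600000 − 192.000) = 49984.0.

S_1 ≈ 1.97857e+06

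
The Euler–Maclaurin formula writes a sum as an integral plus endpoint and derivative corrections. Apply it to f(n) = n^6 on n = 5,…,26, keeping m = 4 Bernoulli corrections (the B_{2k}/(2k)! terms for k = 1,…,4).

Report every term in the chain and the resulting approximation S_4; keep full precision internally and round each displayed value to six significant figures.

∫_5^26 x^6 dx evaluates to 1.14739e+09.
½[f(5) + f(26)] = ½[15625.0 + 3.08916e+08] = 1.54466e+08.
Integral + boundary = 1.30186e+09.
Correction k=1: B_{2}/2! · (f^{(1)}(26) − f^{(1)}(5)) = 1/12 · (7.12883e+07 − 18750.0) = 5.93913e+06.
After k=1: 1.30780e+09.
Correction k=2: B_{4}/4! · (f^{(3)}(26) − f^{(3)}(5)) = −1/720 · (2.10912e+06 − 15000.0) = -2908.50.
After k=2: 1.30779e+09.
Correction k=3: B_{6}/6! · (f^{(5)}(26) − f^{(5)}(5)) = 1/30240 · (18720.0 − 3600.00) = 0.500000.
After k=3: 1.30779e+09.
Correction k=4: B_{8}/8! · (f^{(7)}(26) − f^{(7)}(5)) = −1/1209600 · (0.00000 − 0.00000) = 0.00000.

S_4 ≈ 1.30779e+09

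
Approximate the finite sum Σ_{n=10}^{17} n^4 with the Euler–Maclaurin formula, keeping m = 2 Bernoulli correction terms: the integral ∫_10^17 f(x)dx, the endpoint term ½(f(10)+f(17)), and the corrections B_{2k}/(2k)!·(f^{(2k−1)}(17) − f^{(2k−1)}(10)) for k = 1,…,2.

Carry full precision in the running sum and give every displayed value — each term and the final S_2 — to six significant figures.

S_2 ≈ 312036

∫_10^17 x^4 dx evaluates to 263971.
½[f(10) + f(17)] = ½[10000.0 + 83521.0] = 46760.5.
Running total after boundary: 310732.
Order-1 term: 1/12 · (19652.0 − 4000.00) = 1304.33.
Running total after k=1: 312036.
Order-2 term: −1/720 · (408.000 − 240.000) = -0.233333.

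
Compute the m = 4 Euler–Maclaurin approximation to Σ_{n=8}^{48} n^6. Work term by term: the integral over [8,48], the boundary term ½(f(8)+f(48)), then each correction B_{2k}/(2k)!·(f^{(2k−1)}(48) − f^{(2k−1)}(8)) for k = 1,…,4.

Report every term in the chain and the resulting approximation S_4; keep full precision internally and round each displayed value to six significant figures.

S_4 ≈ 9.01094e+10

∫_8^48 x^6 dx evaluates to 8.38666e+10.
Boundary: ½(f(8) + f(48)) = ½(262144 + 1.22306e+10) = 6.11543e+09.
Running total after boundary: 8.99820e+10.
Correction k=1: B_{2}/2! · (f^{(1)}(48) − f^{(1)}(8)) = 1/12 · (1.52882e+09 − 196608) = 1.27386e+08.
Partial sum through k=1: 9.01094e+10.
Correction k=2: B_{4}/4! · (f^{(3)}(48) − f^{(3)}(8)) = −1/720 · (1.32710e+07 − 61440.0) = -18346.7.
Partial sum through k=2: 9.01094e+10.
Correction k=3: B_{6}/6! · (f^{(5)}(48) − f^{(5)}(8)) = 1/30240 · (34560.0 − 5760.00) = 0.952381.
Partial sum through k=3: 9.01094e+10.
Correction k=4: B_{8}/8! · (f^{(7)}(48) − f^{(7)}(8)) = −1/1209600 · (0.00000 − 0.00000) = 0.00000.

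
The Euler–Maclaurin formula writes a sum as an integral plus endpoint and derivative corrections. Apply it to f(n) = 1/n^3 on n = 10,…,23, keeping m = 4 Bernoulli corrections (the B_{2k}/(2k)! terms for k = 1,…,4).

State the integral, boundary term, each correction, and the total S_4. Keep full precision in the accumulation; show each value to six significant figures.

S_4 ≈ 0.00461994

Integral: ∫_10^23 1/x^3 dx = 0.00405482.
Endpoint term: (f(10) + f(23))/2 = (0.00100000 + 8.21895e-05)/2 = 0.000541095.
Integral + boundary = 0.00459592.
Correction k=1: B_{2}/2! · (f^{(1)}(23) − f^{(1)}(10)) = 1/12 · (-1.07204e-05 − (-0.000300000)) = 2.41066e-05.
Partial sum through k=1: 0.00462002.
Correction k=2: B_{4}/4! · (f^{(3)}(23) − f^{(3)}(10)) = −1/720 · (-4.05307e-07 − (-6.00000e-05)) = -8.27704e-08.
Partial sum through k=2: 0.00461994.
Correction k=3: B_{6}/6! · (f^{(5)}(23) − f^{(5)}(10)) = 1/30240 · (-3.21794e-08 − (-2.52000e-05)) = 8.32269e-10.
Partial sum through k=3: 0.00461994.
Correction k=4: B_{8}/8! · (f^{(7)}(23) − f^{(7)}(10)) = −1/1209600 · (-4.37980e-09 − (-1.81440e-05)) = -1.49964e-11.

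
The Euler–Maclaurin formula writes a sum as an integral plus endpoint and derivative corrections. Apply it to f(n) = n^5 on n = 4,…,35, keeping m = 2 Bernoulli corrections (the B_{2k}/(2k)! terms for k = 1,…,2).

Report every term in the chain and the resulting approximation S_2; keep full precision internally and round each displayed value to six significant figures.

The integral term ∫_4^35 x^5 dx = 3.06377e+08.
½[f(4) + f(35)] = ½[1024.00 + 5.25219e+07] = 2.62614e+07.
Integral + boundary = 3.32638e+08.
Order-1 term: 1/12 · (7.50312e+06 − 1280.00) = 625154.
Partial sum through k=1: 3.33264e+08.
Order-2 term: −1/720 · (73500.0 − 960.000) = -100.750.

S_2 ≈ 3.33263e+08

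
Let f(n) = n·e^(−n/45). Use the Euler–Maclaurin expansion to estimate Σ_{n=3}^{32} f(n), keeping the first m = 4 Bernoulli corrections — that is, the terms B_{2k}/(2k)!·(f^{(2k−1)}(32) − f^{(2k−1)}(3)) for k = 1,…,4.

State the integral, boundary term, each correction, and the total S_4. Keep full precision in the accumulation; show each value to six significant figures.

∫_3^32 x·e^(−x/45) dx evaluates to 319.040.
Boundary: ½(f(3) + f(32)) = ½(2.80652 + 15.7151) = 9.26083.
So far: 328.301.
Order-1 term: 1/12 · (0.141873 − 0.873140) = -0.0609389.
Partial sum through k=1: 328.240.
Order-2 term: −1/720 · (0.000555096 − 0.00135514) = 1.11117e-06.
Partial sum through k=2: 328.240.
Order-3 term: 1/30240 · (5.13645e-07 − 1.12548e-06) = -2.02326e-11.
Partial sum through k=3: 328.240.
Order-4 term: −1/1209600 · (3.71935e-10 − 7.81113e-10) = 3.38276e-16.

S_4 ≈ 328.240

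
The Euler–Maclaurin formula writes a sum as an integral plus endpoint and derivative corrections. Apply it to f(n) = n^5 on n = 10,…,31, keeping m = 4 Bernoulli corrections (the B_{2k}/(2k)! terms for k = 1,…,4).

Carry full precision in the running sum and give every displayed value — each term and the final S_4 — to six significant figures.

S_4 ≈ 1.62496e+08

Integral: ∫_10^31 x^5 dx = 1.47751e+08.
Endpoint term: (f(10) + f(31))/2 = (100000 + 2.86292e+07)/2 = 1.43646e+07.
Running total after boundary: 1.62115e+08.
k=1: B_{2}/(2)! × [f^{(1)}(31) − f^{(1)}(10)] = 1/12 × (4.61760e+06 − 50000.0) = 380634.
After k=1: 1.62496e+08.
k=2: B_{4}/(4)! × [f^{(3)}(31) − f^{(3)}(10)] = −1/720 × (57660.0 − 6000.00) = -71.7500.
After k=2: 1.62496e+08.
k=3: B_{6}/(6)! × [f^{(5)}(31) − f^{(5)}(10)] = 1/30240 × (120.000 − 120.000) = 0.00000.
After k=3: 1.62496e+08.
k=4: B_{8}/(8)! × [f^{(7)}(31) − f^{(7)}(10)] = −1/1209600 × (0.00000 − 0.00000) = 0.00000.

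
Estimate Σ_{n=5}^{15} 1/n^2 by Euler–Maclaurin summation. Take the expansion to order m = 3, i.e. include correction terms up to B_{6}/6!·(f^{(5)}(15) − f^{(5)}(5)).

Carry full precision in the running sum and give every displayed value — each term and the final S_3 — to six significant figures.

S_3 ≈ 0.156829

∫_5^15 1/x^2 dx evaluates to 0.133333.
Endpoint term: (f(5) + f(15))/2 = (0.0400000 + 0.00444444)/2 = 0.0222222.
Integral + boundary = 0.155556.
k=1: B_{2}/(2)! × [f^{(1)}(15) − f^{(1)}(5)] = 1/12 × (-0.000592593 − (-0.0160000)) = 0.00128395.
After k=1: 0.156840.
k=2: B_{4}/(4)! × [f^{(3)}(15) − f^{(3)}(5)] = −1/720 × (-3.16049e-05 − (-0.00768000)) = -1.06228e-05.
After k=2: 0.156829.
k=3: B_{6}/(6)! × [f^{(5)}(15) − f^{(5)}(5)] = 1/30240 × (-4.21399e-06 − (-0.00921600)) = 3.04623e-07.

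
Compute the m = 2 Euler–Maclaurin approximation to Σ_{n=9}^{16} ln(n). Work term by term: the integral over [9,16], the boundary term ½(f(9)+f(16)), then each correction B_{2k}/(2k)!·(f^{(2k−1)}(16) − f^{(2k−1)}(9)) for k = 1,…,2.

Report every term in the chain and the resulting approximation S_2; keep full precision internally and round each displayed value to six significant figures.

S_2 ≈ 20.0673

∫_9^16 ln(x) dx evaluates to 17.5864.
Endpoint term: (f(9) + f(16))/2 = (2.19722 + 2.77259)/2 = 2.48491.
So far: 20.0713.
k=1: B_{2}/(2)! × [f^{(1)}(16) − f^{(1)}(9)] = 1/12 × (0.0625000 − 0.111111) = -0.00405093.
Partial sum through k=1: 20.0673.
k=2: B_{4}/(4)! × [f^{(3)}(16) − f^{(3)}(9)] = −1/720 × (0.000488281 − 0.00274348) = 3.13223e-06.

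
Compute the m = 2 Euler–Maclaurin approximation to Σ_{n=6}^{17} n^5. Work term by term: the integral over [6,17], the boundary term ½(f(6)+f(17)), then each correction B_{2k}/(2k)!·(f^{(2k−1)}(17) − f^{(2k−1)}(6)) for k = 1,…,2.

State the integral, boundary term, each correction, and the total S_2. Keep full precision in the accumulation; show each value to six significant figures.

S_2 ≈ 4.76321e+06

The integral term ∫_6^17 x^5 dx = 4.01515e+06.
½[f(6) + f(17)] = ½[7776.00 + 1.41986e+06] = 713816.
So far: 4.72897e+06.
Correction k=1: B_{2}/2! · (f^{(1)}(17) − f^{(1)}(6)) = 1/12 · (417605 − 6480.00) = 34260.4.
Partial sum through k=1: 4.76323e+06.
Correction k=2: B_{4}/4! · (f^{(3)}(17) − f^{(3)}(6)) = −1/720 · (17340.0 − 2160.00) = -21.0833.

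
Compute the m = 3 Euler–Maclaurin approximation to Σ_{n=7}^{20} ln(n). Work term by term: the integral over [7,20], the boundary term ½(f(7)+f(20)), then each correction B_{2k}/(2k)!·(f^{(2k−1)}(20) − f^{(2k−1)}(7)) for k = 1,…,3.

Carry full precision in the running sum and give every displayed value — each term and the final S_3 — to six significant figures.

S_3 ≈ 35.7564

Integral: ∫_7^20 ln(x) dx = 33.2933.
½[f(7) + f(20)] = ½[1.94591 + 2.99573] = 2.47082.
Integral + boundary = 35.7641.
k=1: B_{2}/(2)! × [f^{(1)}(20) − f^{(1)}(7)] = 1/12 × (0.0500000 − 0.142857) = -0.00773810.
Partial sum through k=1: 35.7564.
k=2: B_{4}/(4)! × [f^{(3)}(20) − f^{(3)}(7)] = −1/720 × (0.000250000 − 0.00583090) = 7.75126e-06.
Partial sum through k=2: 35.7564.
k=3: B_{6}/(6)! × [f^{(5)}(20) − f^{(5)}(7)] = 1/30240 × (7.50000e-06 − 0.00142798) = -4.69734e-08.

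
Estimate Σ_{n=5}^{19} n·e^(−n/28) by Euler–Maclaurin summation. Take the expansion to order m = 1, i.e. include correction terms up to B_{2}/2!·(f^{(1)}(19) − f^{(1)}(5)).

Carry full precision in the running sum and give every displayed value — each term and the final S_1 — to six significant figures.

The integral term ∫_5^19 x·e^(−x/28) dx = 105.232.
Endpoint term: (f(5) + f(19))/2 = (4.18232 + 9.63948)/2 = 6.91090.
Running total after boundary: 112.143.
Correction k=1: B_{2}/2! · (f^{(1)}(19) − f^{(1)}(5)) = 1/12 · (0.163074 − 0.687096) = -0.0436685.

S_1 ≈ 112.099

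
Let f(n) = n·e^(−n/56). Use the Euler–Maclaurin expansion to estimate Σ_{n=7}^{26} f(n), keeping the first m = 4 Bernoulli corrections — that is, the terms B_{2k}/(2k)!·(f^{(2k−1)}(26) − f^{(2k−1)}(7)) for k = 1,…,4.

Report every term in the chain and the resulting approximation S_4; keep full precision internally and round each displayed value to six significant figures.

S_4 ≈ 238.216

Integral: ∫_7^26 x·e^(−x/56) dx = 226.992.
Boundary: ½(f(7) + f(26)) = ½(6.17748 + 16.3432) = 11.2603.
Integral + boundary = 238.252.
k=1: B_{2}/(2)! × [f^{(1)}(26) − f^{(1)}(7)] = 1/12 × (0.336741 − 0.772185) = -0.0362869.
After k=1: 238.216.
k=2: B_{4}/(4)! × [f^{(3)}(26) − f^{(3)}(7)] = −1/720 × (0.000508262 − 0.000809049) = 4.17760e-07.
After k=2: 238.216.
k=3: B_{6}/(6)! × [f^{(5)}(26) − f^{(5)}(7)] = 1/30240 × (2.89906e-07 − 4.37457e-07) = -4.87935e-12.
After k=3: 238.216.
k=4: B_{8}/(8)! × [f^{(7)}(26) − f^{(7)}(7)] = −1/1209600 × (1.33207e-10 − 1.96724e-10) = 5.25106e-17.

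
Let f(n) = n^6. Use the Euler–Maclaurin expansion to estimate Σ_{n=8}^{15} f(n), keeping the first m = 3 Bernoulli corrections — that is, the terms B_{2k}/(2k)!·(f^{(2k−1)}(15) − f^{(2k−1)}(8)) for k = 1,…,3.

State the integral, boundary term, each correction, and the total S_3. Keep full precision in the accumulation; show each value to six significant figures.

Integral: ∫_8^15 x^6 dx = 2.41089e+07.
Endpoint term: (f(8) + f(15))/2 = (262144 + 1.13906e+07)/2 = 5.82638e+06.
Integral + boundary = 2.99353e+07.
Order-1 term: 1/12 · (4.55625e+06 − 196608) = 363304.
Running total after k=1: 3.02986e+07.
Order-2 term: −1/720 · (405000 − 61440.0) = -477.167.
Running total after k=2: 3.02981e+07.
Order-3 term: 1/30240 · (10800.0 − 5760.00) = 0.166667.

S_3 ≈ 3.02981e+07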